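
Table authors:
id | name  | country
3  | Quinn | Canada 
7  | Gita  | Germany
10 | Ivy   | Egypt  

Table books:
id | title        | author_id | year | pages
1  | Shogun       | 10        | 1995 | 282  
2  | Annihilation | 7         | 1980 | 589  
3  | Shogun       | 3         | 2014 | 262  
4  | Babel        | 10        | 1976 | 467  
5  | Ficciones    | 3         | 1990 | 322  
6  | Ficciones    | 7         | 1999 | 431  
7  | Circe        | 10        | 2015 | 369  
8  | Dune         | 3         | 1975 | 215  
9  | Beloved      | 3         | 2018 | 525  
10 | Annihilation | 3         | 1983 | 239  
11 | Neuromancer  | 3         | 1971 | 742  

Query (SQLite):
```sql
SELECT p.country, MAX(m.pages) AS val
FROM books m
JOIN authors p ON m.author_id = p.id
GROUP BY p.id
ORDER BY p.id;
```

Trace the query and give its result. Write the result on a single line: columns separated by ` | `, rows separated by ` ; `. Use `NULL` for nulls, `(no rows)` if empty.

Join each books row to its authors via author_id.
Group joined rows by authors.id; compute MAX(m.pages) per group.
  3: ids {3, 5, 8, 9, 10, 11} → MAX(m.pages)=742
  7: ids {2, 6} → MAX(m.pages)=589
  10: ids {1, 4, 7} → MAX(m.pages)=467

Canada | 742 ; Germany | 589 ; Egypt | 467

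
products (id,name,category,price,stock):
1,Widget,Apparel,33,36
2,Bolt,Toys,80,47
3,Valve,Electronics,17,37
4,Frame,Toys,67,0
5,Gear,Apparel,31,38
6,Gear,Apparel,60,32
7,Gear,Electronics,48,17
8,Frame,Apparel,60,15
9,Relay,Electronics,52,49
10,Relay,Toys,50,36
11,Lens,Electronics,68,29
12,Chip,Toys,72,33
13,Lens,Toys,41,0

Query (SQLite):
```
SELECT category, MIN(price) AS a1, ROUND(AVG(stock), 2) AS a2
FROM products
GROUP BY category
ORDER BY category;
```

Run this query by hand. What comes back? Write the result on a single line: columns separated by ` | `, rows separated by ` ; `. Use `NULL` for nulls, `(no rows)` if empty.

Group products by category.
Per group compute: MIN(price), ROUND(AVG(stock), 2).
  Apparel: ids {1, 5, 6, 8} → MIN(price)=31, ROUND(AVG(stock), 2)=30.25
  Electronics: ids {3, 7, 9, 11} → MIN(price)=17, ROUND(AVG(stock), 2)=33
  Toys: ids {2, 4, 10, 12, 13} → MIN(price)=41, ROUND(AVG(stock), 2)=23.2

Apparel | 31 | 30.25 ; Electronics | 17 | 33 ; Toys | 41 | 23.2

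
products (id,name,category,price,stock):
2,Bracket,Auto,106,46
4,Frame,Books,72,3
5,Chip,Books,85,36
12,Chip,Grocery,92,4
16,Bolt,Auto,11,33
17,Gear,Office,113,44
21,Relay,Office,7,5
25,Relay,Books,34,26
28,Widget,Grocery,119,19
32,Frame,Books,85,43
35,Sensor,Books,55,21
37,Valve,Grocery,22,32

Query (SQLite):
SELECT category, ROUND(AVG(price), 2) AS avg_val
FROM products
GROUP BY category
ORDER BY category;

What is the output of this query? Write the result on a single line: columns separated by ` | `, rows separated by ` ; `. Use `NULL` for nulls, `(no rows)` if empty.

Auto | 58.5 ; Books | 66.2 ; Grocery | 77.67 ; Office | 60

Partition products by category; compute ROUND(AVG(price), 2) within each group.
  Auto: ids {2, 16} → ROUND(AVG(price), 2)=58.5
  Books: ids {4, 5, 25, 32, 35} → ROUND(AVG(price), 2)=66.2
  Grocery: ids {12, 28, 37} → ROUND(AVG(price), 2)=77.67
  Office: ids {17, 21} → ROUND(AVG(price), 2)=60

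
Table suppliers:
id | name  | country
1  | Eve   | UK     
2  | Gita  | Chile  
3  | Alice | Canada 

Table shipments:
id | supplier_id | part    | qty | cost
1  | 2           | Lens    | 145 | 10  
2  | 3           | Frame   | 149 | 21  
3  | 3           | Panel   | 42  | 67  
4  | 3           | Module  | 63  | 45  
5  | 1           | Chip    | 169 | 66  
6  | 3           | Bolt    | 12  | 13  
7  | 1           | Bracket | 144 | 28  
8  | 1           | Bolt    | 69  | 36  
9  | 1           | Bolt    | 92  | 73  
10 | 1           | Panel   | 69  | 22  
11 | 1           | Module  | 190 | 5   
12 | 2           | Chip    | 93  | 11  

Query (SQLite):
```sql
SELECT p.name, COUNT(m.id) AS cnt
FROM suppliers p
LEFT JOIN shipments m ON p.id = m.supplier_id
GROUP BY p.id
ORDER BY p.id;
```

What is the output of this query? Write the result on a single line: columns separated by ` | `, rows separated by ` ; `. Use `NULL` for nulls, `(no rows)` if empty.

LEFT JOIN keeps every suppliers row; unmatched ones get NULL for shipments columns.
Group by suppliers.id and compute COUNT(m.id). COUNT(col) of an all-NULL group is 0.
  1: ids {5, 7, 8, 9, 10, 11} → COUNT(m.id)=6
  2: ids {1, 12} → COUNT(m.id)=2
  3: ids {2, 3, 4, 6} → COUNT(m.id)=4

Eve | 6 ; Gita | 2 ; Alice | 4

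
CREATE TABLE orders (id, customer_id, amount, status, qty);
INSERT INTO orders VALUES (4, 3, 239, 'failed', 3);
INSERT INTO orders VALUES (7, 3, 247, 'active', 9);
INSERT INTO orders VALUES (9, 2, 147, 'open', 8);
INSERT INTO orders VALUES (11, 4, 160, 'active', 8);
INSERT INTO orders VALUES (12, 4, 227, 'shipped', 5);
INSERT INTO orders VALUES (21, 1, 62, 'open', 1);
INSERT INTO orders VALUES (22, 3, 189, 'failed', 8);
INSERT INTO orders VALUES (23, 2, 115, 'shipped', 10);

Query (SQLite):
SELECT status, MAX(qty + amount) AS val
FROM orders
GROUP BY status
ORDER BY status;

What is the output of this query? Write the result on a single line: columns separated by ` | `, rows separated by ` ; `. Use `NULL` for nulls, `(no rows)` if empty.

For each row compute qty + amount.
Group by status; take MAX of the expression per group.
  active: ids {7, 11} → MAX(qty + amount)=256
  failed: ids {4, 22} → MAX(qty + amount)=242
  open: ids {9, 21} → MAX(qty + amount)=155
  shipped: ids {12, 23} → MAX(qty + amount)=232

active | 256 ; failed | 242 ; open | 155 ; shipped | 232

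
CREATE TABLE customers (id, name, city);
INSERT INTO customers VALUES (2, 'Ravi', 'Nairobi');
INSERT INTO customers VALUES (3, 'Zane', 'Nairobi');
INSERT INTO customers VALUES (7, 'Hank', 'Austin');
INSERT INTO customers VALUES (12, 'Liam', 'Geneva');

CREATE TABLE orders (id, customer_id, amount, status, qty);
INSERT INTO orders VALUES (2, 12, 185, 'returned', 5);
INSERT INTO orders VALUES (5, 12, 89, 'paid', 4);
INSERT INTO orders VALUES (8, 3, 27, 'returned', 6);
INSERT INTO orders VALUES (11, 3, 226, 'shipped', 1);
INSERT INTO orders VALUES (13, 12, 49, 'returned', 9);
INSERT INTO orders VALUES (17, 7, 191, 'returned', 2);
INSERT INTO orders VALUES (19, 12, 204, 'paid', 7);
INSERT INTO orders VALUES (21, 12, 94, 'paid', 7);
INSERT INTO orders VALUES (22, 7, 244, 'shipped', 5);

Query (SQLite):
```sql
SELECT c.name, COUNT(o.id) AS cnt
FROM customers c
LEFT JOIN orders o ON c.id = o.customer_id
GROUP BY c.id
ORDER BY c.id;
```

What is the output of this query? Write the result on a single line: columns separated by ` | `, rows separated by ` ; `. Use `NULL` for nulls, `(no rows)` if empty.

Ravi | 0 ; Zane | 2 ; Hank | 2 ; Liam | 5

LEFT JOIN keeps every customers row; unmatched ones get NULL for orders columns.
Group by customers.id and compute COUNT(o.id). COUNT(col) of an all-NULL group is 0.
  2: ids {—} → COUNT(o.id)=0
  3: ids {8, 11} → COUNT(o.id)=2
  7: ids {17, 22} → COUNT(o.id)=2
  12: ids {2, 5, 13, 19, 21} → COUNT(o.id)=5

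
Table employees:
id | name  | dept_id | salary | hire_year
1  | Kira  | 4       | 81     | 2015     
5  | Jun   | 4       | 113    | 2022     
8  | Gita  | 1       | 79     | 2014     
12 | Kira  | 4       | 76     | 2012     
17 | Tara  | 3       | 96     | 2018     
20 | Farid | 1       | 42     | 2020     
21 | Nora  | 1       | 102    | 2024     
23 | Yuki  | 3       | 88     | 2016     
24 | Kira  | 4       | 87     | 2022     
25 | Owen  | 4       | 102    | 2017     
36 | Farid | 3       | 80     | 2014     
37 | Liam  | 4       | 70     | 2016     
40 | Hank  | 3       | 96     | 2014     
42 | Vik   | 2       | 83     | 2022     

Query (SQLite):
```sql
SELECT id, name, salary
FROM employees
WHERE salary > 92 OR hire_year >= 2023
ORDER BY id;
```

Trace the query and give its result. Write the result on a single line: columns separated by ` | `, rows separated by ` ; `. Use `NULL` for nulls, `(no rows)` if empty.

salary > 92: ids {5, 17, 21, 25, 40}
hire_year >= 2023: ids {21}
Combine with OR.

5 | Jun | 113 ; 17 | Tara | 96 ; 21 | Nora | 102 ; 25 | Owen | 102 ; 40 | Hank | 96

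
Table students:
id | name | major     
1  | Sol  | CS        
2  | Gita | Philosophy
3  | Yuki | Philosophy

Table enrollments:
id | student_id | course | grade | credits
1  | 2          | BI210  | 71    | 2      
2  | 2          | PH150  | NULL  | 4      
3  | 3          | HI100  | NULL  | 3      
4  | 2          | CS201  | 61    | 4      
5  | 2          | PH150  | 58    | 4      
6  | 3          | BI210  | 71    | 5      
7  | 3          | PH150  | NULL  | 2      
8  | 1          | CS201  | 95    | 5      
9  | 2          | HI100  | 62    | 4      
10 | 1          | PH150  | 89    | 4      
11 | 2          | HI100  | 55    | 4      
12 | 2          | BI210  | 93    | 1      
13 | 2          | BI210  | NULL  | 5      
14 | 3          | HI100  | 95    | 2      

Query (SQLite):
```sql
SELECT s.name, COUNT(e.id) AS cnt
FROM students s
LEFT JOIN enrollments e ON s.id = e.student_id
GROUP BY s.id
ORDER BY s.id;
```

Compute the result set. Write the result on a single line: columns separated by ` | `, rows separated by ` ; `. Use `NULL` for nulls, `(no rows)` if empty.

LEFT JOIN keeps every students row; unmatched ones get NULL for enrollments columns.
Group by students.id and compute COUNT(e.id). COUNT(col) of an all-NULL group is 0.
  1: ids {8, 10} → COUNT(e.id)=2
  2: ids {1, 2, 4, 5, 9, 11, 12, 13} → COUNT(e.id)=8
  3: ids {3, 6, 7, 14} → COUNT(e.id)=4

Sol | 2 ; Gita | 8 ; Yuki | 4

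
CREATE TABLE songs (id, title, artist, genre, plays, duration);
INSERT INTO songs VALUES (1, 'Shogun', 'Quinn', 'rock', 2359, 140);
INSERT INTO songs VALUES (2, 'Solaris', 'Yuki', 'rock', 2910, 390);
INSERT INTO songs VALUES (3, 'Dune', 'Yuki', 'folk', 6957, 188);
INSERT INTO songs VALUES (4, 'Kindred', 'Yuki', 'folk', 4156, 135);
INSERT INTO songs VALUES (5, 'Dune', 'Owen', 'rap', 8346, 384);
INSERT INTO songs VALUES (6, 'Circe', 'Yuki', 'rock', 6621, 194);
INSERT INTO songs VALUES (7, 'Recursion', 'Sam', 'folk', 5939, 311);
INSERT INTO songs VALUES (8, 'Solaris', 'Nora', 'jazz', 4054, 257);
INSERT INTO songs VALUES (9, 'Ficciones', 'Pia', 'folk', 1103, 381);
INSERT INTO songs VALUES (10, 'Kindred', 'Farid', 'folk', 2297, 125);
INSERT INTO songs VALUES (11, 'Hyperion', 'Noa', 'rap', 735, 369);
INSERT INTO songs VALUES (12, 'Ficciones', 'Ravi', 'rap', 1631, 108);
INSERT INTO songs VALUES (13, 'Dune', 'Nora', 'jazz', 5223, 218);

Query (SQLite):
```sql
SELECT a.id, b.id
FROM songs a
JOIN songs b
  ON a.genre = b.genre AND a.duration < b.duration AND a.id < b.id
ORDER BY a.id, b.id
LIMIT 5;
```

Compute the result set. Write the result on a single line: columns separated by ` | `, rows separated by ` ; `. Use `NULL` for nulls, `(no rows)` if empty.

1 | 2 ; 1 | 6 ; 3 | 7 ; 3 | 9 ; 4 | 7

Pairs (a,b) with same genre, a.duration < b.duration, a.id < b.id.
genre groups: folk:{3,4,7,9,10} jazz:{8,13} rap:{5,11,12} rock:{1,2,6}
Ordered by (a.id, b.id); first 5.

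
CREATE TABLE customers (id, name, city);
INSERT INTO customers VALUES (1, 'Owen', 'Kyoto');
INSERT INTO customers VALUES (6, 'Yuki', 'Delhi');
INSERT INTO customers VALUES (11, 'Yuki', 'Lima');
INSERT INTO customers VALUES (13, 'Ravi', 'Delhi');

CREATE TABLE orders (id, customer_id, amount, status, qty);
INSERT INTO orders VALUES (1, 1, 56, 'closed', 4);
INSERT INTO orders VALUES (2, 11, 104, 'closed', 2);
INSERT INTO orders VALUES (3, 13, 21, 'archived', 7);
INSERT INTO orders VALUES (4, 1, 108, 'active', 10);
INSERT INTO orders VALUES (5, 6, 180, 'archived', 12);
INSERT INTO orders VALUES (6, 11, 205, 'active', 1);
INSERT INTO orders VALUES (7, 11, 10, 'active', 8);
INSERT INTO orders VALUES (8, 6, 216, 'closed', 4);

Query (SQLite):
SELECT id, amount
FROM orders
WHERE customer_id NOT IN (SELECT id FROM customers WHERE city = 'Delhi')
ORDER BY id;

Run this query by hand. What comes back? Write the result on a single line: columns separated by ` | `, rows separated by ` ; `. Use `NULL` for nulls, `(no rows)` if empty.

1 | 56 ; 2 | 104 ; 4 | 108 ; 6 | 205 ; 7 | 10

Inner query: customers.id where city = 'Delhi'.
Outer: keep orders rows whose customer_id is not in that set.
Inner query → {6, 13}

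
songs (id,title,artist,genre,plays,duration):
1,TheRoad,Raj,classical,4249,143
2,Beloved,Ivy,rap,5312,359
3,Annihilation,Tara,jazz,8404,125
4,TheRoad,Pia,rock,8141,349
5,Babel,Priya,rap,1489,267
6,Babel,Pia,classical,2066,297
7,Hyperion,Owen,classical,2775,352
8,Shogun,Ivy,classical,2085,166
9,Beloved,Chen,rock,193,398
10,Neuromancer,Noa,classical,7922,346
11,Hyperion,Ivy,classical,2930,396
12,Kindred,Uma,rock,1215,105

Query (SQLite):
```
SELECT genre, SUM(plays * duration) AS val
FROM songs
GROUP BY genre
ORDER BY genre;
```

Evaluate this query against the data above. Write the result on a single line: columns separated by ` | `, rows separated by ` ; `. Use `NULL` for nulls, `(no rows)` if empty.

For each row compute plays * duration.
Group by genre; take SUM of the expression per group.
  classical: ids {1, 6, 7, 8, 10, 11} → SUM(plays * duration)=6445411
  jazz: ids {3} → SUM(plays * duration)=1050500
  rap: ids {2, 5} → SUM(plays * duration)=2304571
  rock: ids {4, 9, 12} → SUM(plays * duration)=3045598

classical | 6445411 ; jazz | 1050500 ; rap | 2304571 ; rock | 3045598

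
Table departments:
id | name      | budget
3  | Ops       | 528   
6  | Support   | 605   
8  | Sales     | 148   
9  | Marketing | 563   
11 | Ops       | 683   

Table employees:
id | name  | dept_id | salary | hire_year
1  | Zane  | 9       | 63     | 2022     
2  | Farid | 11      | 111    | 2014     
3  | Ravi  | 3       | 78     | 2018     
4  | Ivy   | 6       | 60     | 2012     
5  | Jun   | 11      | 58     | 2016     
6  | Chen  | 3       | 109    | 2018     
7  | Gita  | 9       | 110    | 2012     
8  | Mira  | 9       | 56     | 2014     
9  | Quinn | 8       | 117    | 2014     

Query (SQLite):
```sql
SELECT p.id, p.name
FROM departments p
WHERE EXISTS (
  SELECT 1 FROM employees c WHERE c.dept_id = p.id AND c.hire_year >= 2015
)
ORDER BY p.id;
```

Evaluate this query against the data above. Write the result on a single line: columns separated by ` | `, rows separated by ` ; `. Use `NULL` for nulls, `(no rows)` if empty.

For each departments row, check whether any employees with matching dept_id has hire_year >= 2015.
Keep rows where that is true.

3 | Ops ; 9 | Marketing ; 11 | Ops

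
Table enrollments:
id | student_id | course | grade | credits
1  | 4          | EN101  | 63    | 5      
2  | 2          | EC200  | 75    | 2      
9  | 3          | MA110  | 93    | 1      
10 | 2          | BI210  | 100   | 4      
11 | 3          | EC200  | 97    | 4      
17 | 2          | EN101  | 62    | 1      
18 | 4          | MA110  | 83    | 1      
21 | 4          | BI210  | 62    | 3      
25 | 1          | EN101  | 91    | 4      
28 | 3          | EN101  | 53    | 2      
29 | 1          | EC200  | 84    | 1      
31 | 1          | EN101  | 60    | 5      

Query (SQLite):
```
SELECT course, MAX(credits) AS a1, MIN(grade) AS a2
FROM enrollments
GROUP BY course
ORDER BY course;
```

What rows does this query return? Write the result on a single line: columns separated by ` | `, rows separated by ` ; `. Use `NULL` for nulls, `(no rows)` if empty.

BI210 | 4 | 62 ; EC200 | 4 | 75 ; EN101 | 5 | 53 ; MA110 | 1 | 83

Group enrollments by course.
Per group compute: MAX(credits), MIN(grade).
  BI210: ids {10, 21} → MAX(credits)=4, MIN(grade)=62
  EC200: ids {2, 11, 29} → MAX(credits)=4, MIN(grade)=75
  EN101: ids {1, 17, 25, 28, 31} → MAX(credits)=5, MIN(grade)=53
  MA110: ids {9, 18} → MAX(credits)=1, MIN(grade)=83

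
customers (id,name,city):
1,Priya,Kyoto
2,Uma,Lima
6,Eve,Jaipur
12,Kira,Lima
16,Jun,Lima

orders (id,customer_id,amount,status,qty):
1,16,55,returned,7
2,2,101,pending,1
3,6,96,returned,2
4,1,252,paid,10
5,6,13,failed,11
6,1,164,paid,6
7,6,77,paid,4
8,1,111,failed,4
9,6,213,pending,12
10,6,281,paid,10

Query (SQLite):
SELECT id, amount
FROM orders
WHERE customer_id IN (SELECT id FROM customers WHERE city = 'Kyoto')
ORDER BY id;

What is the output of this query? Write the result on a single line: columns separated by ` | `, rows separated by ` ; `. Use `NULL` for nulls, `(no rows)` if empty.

Inner query: customers.id where city = 'Kyoto'.
Outer: keep orders rows whose customer_id is in that set.
Inner query → {1}

4 | 252 ; 6 | 164 ; 8 | 111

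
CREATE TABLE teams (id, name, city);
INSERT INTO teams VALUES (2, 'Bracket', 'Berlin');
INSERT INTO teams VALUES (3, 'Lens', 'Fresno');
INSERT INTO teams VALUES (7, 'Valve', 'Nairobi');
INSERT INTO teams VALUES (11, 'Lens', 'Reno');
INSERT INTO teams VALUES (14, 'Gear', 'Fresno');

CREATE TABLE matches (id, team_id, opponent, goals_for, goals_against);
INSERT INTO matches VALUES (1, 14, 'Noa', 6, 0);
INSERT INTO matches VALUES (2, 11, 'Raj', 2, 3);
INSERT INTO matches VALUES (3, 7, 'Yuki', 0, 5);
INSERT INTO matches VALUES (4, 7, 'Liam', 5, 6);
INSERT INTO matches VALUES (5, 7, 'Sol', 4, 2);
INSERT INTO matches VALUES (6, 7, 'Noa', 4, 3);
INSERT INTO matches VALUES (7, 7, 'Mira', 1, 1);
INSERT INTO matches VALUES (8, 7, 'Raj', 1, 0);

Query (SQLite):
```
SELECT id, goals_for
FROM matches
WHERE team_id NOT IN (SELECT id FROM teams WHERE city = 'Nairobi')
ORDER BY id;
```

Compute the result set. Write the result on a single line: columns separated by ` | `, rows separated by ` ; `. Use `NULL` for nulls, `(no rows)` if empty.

Inner query: teams.id where city = 'Nairobi'.
Outer: keep matches rows whose team_id is not in that set.
Inner query → {7}

1 | 6 ; 2 | 2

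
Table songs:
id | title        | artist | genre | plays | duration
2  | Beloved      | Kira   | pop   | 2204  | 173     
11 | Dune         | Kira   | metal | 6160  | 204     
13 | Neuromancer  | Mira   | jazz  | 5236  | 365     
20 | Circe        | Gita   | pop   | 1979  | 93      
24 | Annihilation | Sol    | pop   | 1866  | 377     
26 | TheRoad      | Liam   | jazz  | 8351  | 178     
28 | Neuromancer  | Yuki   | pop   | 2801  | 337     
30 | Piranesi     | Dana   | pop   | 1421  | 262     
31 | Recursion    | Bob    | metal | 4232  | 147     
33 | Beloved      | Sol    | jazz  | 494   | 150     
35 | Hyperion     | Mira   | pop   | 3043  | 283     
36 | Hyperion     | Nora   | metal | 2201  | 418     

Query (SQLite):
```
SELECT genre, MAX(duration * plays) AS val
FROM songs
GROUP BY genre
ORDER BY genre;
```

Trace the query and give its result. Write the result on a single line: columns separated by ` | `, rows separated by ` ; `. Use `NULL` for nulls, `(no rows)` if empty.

jazz | 1911140 ; metal | 1256640 ; pop | 943937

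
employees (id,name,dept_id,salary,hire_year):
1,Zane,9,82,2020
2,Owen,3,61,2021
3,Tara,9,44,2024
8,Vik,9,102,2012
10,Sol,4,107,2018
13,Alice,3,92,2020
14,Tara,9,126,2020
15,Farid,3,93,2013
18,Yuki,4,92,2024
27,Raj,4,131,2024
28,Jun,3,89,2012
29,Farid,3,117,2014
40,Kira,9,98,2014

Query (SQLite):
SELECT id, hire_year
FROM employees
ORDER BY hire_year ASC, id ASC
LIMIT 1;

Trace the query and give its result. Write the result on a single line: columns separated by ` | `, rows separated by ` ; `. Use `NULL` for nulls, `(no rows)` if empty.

Sort by hire_year asc, tiebreak id asc: (2012, id=8), (2012, id=28), (2013, id=15), (2014, id=29) …. Take first 1.

8 | 2012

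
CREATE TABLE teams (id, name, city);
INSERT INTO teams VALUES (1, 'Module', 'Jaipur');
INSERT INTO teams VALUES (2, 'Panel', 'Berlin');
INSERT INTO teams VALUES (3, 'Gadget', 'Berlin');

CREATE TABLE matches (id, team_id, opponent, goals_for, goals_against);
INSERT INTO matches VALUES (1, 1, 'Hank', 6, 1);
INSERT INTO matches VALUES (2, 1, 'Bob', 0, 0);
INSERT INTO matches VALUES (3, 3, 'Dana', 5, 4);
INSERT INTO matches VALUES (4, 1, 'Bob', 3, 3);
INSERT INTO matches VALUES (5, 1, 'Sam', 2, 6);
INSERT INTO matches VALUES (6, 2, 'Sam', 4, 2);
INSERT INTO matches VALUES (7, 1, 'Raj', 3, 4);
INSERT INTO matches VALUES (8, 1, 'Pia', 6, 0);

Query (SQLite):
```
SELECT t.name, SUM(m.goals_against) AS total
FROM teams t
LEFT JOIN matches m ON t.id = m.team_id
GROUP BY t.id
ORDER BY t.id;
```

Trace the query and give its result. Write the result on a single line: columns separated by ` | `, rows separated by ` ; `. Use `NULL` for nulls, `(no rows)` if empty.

LEFT JOIN keeps every teams row; unmatched ones get NULL for matches columns.
Group by teams.id and compute SUM(m.goals_against). SUM over an all-NULL group is NULL.
  1: ids {1, 2, 4, 5, 7, 8} → SUM(m.goals_against)=14
  2: ids {6} → SUM(m.goals_against)=2
  3: ids {3} → SUM(m.goals_against)=4

Module | 14 ; Panel | 2 ; Gadget | 4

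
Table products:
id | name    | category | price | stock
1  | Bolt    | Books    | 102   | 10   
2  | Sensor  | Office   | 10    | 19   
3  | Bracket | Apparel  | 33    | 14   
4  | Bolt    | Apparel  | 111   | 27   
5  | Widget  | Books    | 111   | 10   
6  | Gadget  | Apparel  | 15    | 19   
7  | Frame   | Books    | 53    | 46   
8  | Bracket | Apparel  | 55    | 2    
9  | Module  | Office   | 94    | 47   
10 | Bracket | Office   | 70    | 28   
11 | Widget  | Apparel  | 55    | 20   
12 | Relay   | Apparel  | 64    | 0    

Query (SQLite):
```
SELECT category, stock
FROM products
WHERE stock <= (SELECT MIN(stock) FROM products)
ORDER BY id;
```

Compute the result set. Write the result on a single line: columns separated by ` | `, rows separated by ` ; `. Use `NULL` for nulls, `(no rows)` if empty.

Apparel | 0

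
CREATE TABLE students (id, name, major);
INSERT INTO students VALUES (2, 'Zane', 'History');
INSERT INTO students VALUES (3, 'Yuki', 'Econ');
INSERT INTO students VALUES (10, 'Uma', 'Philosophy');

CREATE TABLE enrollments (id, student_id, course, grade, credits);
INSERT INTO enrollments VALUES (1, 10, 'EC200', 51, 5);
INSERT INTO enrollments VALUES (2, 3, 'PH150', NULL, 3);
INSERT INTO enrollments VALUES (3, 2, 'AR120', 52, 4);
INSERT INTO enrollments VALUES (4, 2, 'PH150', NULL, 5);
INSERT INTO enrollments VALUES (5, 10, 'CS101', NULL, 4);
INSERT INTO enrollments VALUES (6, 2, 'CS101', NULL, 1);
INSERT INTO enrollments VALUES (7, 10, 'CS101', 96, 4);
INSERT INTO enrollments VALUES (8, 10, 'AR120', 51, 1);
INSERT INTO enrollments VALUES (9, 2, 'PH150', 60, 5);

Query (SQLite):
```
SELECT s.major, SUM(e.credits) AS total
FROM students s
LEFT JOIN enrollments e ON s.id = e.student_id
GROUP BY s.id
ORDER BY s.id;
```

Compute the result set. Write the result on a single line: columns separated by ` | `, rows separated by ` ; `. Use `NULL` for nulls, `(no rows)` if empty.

History | 15 ; Econ | 3 ; Philosophy | 14

LEFT JOIN keeps every students row; unmatched ones get NULL for enrollments columns.
Group by students.id and compute SUM(e.credits). SUM over an all-NULL group is NULL.
  2: ids {3, 4, 6, 9} → SUM(e.credits)=15
  3: ids {2} → SUM(e.credits)=3
  10: ids {1, 5, 7, 8} → SUM(e.credits)=14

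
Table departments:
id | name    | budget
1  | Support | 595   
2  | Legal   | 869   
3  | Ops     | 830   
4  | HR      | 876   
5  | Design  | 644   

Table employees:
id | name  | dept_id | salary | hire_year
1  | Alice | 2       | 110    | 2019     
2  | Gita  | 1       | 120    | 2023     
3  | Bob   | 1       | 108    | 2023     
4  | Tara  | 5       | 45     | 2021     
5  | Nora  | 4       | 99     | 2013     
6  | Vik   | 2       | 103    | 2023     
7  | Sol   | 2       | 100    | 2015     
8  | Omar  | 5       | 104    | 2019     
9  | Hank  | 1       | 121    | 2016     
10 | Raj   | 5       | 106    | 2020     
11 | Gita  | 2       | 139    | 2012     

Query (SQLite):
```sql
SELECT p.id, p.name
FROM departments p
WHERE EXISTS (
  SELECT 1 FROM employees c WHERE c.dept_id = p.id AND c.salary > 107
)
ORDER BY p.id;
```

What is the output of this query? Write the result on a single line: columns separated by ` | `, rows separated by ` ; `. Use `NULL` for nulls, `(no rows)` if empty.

1 | Support ; 2 | Legal

For each departments row, check whether any employees with matching dept_id has salary > 107.
Keep rows where that is true.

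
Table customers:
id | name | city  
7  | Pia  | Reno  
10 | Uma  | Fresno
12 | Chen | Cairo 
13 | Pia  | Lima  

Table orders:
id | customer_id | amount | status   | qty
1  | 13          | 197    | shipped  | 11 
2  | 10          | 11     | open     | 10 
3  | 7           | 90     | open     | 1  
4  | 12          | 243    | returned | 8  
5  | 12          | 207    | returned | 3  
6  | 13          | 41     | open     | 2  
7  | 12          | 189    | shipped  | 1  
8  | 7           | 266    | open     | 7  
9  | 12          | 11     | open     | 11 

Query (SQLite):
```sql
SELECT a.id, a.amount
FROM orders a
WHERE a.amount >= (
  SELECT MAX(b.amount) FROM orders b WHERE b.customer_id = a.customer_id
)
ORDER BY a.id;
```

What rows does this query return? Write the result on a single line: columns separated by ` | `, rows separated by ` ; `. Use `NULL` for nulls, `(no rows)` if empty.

For each orders row a, compute MAX(amount) over rows sharing a.customer_id.
Keep row a if a.amount >= that per-group MAX.
  customer_id=7: MAX(amount) = 266
  customer_id=10: MAX(amount) = 11
  customer_id=12: MAX(amount) = 243
  customer_id=13: MAX(amount) = 197

1 | 197 ; 2 | 11 ; 4 | 243 ; 8 | 266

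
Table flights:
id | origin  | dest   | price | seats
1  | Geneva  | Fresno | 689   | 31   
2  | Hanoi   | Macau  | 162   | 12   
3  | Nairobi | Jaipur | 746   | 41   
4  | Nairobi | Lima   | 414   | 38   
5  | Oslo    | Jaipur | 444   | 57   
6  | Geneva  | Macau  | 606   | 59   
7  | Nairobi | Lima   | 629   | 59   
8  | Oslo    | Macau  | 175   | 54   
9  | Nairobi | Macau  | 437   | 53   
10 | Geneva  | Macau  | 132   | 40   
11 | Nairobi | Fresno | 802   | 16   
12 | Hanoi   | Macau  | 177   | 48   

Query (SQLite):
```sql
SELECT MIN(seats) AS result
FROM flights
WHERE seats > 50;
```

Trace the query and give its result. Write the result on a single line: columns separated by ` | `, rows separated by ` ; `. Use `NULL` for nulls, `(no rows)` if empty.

Rows where seats > 50 → seats values: [57, 59, 59, 54, 53].
MIN of non-NULL values = 53.

53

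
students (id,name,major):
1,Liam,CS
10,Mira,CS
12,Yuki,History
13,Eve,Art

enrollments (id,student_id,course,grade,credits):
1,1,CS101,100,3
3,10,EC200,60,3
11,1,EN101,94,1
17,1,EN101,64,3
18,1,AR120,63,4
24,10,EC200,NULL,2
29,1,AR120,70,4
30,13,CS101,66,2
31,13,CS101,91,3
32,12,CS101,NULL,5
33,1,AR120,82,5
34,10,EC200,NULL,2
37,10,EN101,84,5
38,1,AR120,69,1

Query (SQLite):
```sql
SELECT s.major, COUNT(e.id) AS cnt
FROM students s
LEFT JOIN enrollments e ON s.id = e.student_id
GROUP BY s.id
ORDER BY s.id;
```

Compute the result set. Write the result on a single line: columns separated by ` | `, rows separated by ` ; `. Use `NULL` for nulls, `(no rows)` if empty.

CS | 7 ; CS | 4 ; History | 1 ; Art | 2

LEFT JOIN keeps every students row; unmatched ones get NULL for enrollments columns.
Group by students.id and compute COUNT(e.id). COUNT(col) of an all-NULL group is 0.
  1: ids {1, 11, 17, 18, 29, 33, 38} → COUNT(e.id)=7
  10: ids {3, 24, 34, 37} → COUNT(e.id)=4
  12: ids {32} → COUNT(e.id)=1
  13: ids {30, 31} → COUNT(e.id)=2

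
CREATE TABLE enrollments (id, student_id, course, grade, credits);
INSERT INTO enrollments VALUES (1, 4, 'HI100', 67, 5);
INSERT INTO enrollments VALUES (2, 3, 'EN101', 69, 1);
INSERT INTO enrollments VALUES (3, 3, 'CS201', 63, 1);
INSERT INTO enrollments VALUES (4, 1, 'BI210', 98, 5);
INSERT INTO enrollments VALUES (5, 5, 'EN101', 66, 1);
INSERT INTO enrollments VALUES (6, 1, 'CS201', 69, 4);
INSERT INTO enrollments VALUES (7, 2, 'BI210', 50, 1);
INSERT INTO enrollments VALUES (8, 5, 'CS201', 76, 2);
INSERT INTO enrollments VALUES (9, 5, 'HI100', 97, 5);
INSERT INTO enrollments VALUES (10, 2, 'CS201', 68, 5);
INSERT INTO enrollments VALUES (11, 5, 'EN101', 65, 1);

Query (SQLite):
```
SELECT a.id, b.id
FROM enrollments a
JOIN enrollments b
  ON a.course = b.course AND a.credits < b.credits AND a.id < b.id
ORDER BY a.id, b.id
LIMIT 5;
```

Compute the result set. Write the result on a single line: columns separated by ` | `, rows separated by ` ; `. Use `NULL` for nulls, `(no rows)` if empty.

Pairs (a,b) with same course, a.credits < b.credits, a.id < b.id.
course groups: BI210:{4,7} CS201:{3,6,8,10} EN101:{2,5,11} HI100:{1,9}
Ordered by (a.id, b.id); first 5.

3 | 6 ; 3 | 8 ; 3 | 10 ; 6 | 10 ; 8 | 10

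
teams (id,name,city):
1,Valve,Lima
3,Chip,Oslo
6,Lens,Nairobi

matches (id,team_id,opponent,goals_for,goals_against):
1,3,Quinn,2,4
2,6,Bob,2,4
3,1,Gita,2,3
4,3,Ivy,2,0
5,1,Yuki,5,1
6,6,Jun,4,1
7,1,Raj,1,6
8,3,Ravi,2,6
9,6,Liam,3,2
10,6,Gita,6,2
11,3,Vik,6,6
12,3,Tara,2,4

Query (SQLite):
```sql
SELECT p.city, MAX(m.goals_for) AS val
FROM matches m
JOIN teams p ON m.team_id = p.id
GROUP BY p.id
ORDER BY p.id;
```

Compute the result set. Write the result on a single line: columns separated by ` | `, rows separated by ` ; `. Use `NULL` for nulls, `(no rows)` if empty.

Join each matches row to its teams via team_id.
Group joined rows by teams.id; compute MAX(m.goals_for) per group.
  1: ids {3, 5, 7} → MAX(m.goals_for)=5
  3: ids {1, 4, 8, 11, 12} → MAX(m.goals_for)=6
  6: ids {2, 6, 9, 10} → MAX(m.goals_for)=6

Lima | 5 ; Oslo | 6 ; Nairobi | 6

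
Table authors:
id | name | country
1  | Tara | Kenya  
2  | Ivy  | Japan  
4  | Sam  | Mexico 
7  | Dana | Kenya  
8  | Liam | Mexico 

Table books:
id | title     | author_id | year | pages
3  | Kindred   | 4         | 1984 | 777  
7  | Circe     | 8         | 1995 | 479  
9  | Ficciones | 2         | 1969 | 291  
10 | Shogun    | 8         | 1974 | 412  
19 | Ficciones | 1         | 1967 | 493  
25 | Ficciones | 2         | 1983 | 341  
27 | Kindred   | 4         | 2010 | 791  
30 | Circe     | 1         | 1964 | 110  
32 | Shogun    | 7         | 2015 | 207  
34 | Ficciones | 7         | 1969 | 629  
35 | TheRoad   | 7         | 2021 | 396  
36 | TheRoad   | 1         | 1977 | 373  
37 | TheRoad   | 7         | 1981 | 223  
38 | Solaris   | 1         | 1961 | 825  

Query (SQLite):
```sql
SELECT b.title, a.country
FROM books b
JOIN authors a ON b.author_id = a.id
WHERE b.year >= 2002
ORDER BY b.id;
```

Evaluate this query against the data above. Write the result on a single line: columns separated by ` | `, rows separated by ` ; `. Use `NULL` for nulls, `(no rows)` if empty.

Kindred | Mexico ; Shogun | Kenya ; TheRoad | Kenya

Each books row matches the authors row where author_id = authors.id.
Then keep rows with b.year >= 2002.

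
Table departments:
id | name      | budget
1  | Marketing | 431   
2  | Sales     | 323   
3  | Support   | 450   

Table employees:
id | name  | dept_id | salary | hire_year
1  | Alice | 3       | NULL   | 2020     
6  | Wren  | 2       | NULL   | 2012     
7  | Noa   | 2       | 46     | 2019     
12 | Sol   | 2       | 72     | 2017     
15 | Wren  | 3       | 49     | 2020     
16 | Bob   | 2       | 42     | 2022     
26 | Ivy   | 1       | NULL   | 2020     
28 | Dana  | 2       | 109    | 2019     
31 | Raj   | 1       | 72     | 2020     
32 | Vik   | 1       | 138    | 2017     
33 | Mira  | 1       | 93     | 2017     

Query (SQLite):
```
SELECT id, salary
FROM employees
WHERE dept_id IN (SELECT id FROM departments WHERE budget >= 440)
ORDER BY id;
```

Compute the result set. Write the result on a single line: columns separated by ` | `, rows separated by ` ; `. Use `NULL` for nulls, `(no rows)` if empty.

1 | NULL ; 15 | 49

Inner query: departments.id where budget >= 440.
Outer: keep employees rows whose dept_id is in that set.
Inner query → {3}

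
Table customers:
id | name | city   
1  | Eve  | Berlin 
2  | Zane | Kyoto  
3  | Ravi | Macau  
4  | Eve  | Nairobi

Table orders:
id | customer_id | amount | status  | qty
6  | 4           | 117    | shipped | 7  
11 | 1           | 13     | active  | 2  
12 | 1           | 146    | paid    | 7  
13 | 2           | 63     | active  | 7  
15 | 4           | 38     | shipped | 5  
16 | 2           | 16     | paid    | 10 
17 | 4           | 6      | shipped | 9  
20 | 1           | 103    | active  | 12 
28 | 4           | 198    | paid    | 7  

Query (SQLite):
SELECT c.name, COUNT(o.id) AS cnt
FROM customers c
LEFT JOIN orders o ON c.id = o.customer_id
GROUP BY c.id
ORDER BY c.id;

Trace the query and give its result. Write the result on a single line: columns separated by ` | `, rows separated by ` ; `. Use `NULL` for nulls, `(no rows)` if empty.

LEFT JOIN keeps every customers row; unmatched ones get NULL for orders columns.
Group by customers.id and compute COUNT(o.id). COUNT(col) of an all-NULL group is 0.
  1: ids {11, 12, 20} → COUNT(o.id)=3
  2: ids {13, 16} → COUNT(o.id)=2
  3: ids {—} → COUNT(o.id)=0
  4: ids {6, 15, 17, 28} → COUNT(o.id)=4

Eve | 3 ; Zane | 2 ; Ravi | 0 ; Eve | 4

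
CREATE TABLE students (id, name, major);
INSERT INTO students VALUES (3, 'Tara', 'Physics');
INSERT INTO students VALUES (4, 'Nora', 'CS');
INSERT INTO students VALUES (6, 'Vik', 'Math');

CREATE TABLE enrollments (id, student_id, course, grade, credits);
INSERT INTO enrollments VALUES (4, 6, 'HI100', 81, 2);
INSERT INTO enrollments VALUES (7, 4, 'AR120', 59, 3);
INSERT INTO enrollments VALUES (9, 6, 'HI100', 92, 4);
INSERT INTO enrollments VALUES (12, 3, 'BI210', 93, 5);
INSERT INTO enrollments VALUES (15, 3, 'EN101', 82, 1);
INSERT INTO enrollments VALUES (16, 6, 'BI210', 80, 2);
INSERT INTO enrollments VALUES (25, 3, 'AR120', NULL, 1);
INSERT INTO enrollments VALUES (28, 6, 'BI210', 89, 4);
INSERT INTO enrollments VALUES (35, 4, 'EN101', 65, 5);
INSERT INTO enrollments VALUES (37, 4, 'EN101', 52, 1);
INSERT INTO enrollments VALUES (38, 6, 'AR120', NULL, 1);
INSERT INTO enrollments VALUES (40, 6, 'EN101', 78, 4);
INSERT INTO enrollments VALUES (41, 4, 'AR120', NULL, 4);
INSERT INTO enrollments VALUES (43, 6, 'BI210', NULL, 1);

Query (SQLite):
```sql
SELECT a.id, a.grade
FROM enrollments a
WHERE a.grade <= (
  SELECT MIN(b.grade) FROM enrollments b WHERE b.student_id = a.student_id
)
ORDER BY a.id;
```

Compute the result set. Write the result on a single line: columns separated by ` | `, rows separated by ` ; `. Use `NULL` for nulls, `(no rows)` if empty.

For each enrollments row a, compute MIN(grade) over rows sharing a.student_id.
Keep row a if a.grade <= that per-group MIN.
  student_id=3: MIN(grade) = 82
  student_id=4: MIN(grade) = 52
  student_id=6: MIN(grade) = 78

15 | 82 ; 37 | 52 ; 40 | 78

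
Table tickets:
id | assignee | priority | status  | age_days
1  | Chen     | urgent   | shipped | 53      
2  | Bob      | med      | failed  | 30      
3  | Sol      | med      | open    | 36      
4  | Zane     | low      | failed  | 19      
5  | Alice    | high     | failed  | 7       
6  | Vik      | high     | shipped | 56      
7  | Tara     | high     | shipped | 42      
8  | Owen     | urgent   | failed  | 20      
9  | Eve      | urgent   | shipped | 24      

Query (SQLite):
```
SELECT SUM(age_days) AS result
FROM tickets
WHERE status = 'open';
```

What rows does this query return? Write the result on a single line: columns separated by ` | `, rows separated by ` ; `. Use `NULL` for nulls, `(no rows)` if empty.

Rows where status='open' → age_days values: [36].
SUM of non-NULL values = 36.

36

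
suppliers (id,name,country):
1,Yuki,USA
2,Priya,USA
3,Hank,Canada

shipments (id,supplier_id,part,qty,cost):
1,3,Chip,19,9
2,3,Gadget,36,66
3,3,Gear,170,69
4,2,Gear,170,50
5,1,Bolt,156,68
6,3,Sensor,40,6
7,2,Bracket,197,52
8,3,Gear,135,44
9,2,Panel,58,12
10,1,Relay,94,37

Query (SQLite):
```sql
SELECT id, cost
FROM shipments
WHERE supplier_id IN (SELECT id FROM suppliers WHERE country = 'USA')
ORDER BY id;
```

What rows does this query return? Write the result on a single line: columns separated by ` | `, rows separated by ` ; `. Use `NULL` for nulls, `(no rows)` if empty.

4 | 50 ; 5 | 68 ; 7 | 52 ; 9 | 12 ; 10 | 37

Inner query: suppliers.id where country = 'USA'.
Outer: keep shipments rows whose supplier_id is in that set.
Inner query → {1, 2}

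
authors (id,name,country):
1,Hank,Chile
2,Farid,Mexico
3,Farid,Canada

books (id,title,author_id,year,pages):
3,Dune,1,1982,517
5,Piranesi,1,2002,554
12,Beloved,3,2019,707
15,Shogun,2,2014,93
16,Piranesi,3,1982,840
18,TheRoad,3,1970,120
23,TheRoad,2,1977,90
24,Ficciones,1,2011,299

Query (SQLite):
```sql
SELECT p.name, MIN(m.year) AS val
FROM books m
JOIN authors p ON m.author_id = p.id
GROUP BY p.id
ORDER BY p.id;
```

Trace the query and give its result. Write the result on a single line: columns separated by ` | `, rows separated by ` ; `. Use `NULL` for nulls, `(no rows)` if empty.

Hank | 1982 ; Farid | 1977 ; Farid | 1970

Join each books row to its authors via author_id.
Group joined rows by authors.id; compute MIN(m.year) per group.
  1: ids {3, 5, 24} → MIN(m.year)=1982
  2: ids {15, 23} → MIN(m.year)=1977
  3: ids {12, 16, 18} → MIN(m.year)=1970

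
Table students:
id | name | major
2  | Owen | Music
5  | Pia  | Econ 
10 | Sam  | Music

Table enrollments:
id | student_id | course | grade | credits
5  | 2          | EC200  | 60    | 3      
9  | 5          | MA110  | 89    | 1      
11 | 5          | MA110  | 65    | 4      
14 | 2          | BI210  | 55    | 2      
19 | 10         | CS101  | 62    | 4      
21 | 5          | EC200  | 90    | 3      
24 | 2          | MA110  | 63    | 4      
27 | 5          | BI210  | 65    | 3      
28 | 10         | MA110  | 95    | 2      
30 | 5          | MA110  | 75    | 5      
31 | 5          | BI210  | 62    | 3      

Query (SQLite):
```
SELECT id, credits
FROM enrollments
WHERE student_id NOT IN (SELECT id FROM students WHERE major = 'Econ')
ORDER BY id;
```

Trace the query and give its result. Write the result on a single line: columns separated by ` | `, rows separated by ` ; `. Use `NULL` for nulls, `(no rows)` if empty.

5 | 3 ; 14 | 2 ; 19 | 4 ; 24 | 4 ; 28 | 2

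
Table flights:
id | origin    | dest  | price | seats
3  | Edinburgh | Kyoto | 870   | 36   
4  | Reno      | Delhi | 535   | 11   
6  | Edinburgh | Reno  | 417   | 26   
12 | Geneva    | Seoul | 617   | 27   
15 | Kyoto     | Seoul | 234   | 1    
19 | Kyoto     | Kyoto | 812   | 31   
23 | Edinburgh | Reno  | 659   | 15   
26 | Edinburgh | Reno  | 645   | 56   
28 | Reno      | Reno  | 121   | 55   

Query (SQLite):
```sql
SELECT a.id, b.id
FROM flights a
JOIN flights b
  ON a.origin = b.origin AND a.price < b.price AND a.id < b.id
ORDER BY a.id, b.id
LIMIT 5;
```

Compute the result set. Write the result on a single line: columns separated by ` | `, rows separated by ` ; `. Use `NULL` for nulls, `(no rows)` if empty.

Pairs (a,b) with same origin, a.price < b.price, a.id < b.id.
origin groups: Edinburgh:{3,6,23,26} Geneva:{12} Kyoto:{15,19} Reno:{4,28}
Ordered by (a.id, b.id); first 5.

6 | 23 ; 6 | 26 ; 15 | 19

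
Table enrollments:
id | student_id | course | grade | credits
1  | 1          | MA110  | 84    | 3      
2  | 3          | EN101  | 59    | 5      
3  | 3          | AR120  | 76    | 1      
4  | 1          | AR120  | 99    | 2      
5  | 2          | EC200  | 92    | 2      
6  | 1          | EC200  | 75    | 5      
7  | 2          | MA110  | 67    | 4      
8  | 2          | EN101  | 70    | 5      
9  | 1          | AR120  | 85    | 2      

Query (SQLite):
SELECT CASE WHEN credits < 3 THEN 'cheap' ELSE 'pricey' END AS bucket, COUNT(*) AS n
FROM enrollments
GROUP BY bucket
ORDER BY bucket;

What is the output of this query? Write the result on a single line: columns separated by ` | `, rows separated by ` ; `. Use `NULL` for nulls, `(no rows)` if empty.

Bucket rows by credits < 3 → 'cheap' else 'pricey'; count each bucket.

cheap | 4 ; pricey | 5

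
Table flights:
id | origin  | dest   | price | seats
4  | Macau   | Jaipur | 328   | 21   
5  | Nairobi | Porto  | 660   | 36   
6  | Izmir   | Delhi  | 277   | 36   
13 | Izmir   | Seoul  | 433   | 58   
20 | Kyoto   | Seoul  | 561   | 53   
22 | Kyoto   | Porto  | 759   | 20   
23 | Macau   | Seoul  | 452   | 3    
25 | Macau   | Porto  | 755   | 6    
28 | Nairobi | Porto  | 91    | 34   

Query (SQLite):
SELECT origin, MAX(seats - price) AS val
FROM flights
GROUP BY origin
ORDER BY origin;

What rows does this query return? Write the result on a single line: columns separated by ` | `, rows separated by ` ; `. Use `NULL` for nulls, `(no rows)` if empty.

Izmir | -241 ; Kyoto | -508 ; Macau | -307 ; Nairobi | -57

For each row compute seats - price.
Group by origin; take MAX of the expression per group.
  Izmir: ids {6, 13} → MAX(seats - price)=-241
  Kyoto: ids {20, 22} → MAX(seats - price)=-508
  Macau: ids {4, 23, 25} → MAX(seats - price)=-307
  Nairobi: ids {5, 28} → MAX(seats - price)=-57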